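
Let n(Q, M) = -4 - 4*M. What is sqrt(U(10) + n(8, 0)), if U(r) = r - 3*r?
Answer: 2*I*sqrt(6) ≈ 4.899*I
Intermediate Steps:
U(r) = -2*r
sqrt(U(10) + n(8, 0)) = sqrt(-2*10 + (-4 - 4*0)) = sqrt(-20 + (-4 + 0)) = sqrt(-20 - 4) = sqrt(-24) = 2*I*sqrt(6)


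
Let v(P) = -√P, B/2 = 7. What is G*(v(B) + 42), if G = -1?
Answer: -42 + √14 ≈ -38.258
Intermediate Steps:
B = 14 (B = 2*7 = 14)
G*(v(B) + 42) = -(-√14 + 42) = -(42 - √14) = -42 + √14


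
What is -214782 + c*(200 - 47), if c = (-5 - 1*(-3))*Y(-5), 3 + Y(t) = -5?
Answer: -212334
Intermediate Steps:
Y(t) = -8 (Y(t) = -3 - 5 = -8)
c = 16 (c = (-5 - 1*(-3))*(-8) = (-5 + 3)*(-8) = -2*(-8) = 16)
-214782 + c*(200 - 47) = -214782 + 16*(200 - 47) = -214782 + 16*153 = -214782 + 2448 = -212334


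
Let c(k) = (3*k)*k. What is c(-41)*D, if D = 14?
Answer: 70602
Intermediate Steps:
c(k) = 3*k**2
c(-41)*D = (3*(-41)**2)*14 = (3*1681)*14 = 5043*14 = 70602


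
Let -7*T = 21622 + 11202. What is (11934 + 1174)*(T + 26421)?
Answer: 1994028284/7 ≈ 2.8486e+8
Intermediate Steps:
T = -32824/7 (T = -(21622 + 11202)/7 = -⅐*32824 = -32824/7 ≈ -4689.1)
(11934 + 1174)*(T + 26421) = (11934 + 1174)*(-32824/7 + 26421) = 13108*(152123/7) = 1994028284/7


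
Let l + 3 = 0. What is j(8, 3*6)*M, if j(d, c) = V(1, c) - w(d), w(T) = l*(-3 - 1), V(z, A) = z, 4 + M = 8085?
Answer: -88891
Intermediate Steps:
l = -3 (l = -3 + 0 = -3)
M = 8081 (M = -4 + 8085 = 8081)
w(T) = 12 (w(T) = -3*(-3 - 1) = -3*(-4) = 12)
j(d, c) = -11 (j(d, c) = 1 - 1*12 = 1 - 12 = -11)
j(8, 3*6)*M = -11*8081 = -88891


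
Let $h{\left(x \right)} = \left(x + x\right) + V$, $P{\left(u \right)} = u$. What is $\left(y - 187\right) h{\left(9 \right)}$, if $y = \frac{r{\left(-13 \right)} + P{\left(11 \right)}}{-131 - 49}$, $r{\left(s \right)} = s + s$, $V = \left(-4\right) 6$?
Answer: $\frac{2243}{2} \approx 1121.5$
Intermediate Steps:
$V = -24$
$r{\left(s \right)} = 2 s$
$h{\left(x \right)} = -24 + 2 x$ ($h{\left(x \right)} = \left(x + x\right) - 24 = 2 x - 24 = -24 + 2 x$)
$y = \frac{1}{12}$ ($y = \frac{2 \left(-13\right) + 11}{-131 - 49} = \frac{-26 + 11}{-180} = \left(-15\right) \left(- \frac{1}{180}\right) = \frac{1}{12} \approx 0.083333$)
$\left(y - 187\right) h{\left(9 \right)} = \left(\frac{1}{12} - 187\right) \left(-24 + 2 \cdot 9\right) = - \frac{2243 \left(-24 + 18\right)}{12} = \left(- \frac{2243}{12}\right) \left(-6\right) = \frac{2243}{2}$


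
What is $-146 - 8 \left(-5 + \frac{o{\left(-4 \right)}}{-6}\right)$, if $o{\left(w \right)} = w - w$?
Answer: $-106$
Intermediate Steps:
$o{\left(w \right)} = 0$
$-146 - 8 \left(-5 + \frac{o{\left(-4 \right)}}{-6}\right) = -146 - 8 \left(-5 + \frac{0}{-6}\right) = -146 - 8 \left(-5 + 0 \left(- \frac{1}{6}\right)\right) = -146 - 8 \left(-5 + 0\right) = -146 - -40 = -146 + 40 = -106$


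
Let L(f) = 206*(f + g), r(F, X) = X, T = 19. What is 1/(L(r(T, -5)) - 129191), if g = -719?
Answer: -1/278335 ≈ -3.5928e-6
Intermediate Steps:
L(f) = -148114 + 206*f (L(f) = 206*(f - 719) = 206*(-719 + f) = -148114 + 206*f)
1/(L(r(T, -5)) - 129191) = 1/((-148114 + 206*(-5)) - 129191) = 1/((-148114 - 1030) - 129191) = 1/(-149144 - 129191) = 1/(-278335) = -1/278335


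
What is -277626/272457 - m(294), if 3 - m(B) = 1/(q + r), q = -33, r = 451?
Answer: -152478763/37962342 ≈ -4.0166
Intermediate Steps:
m(B) = 1253/418 (m(B) = 3 - 1/(-33 + 451) = 3 - 1/418 = 1253/418)
-277626/272457 - m(294) = -277626/272457 - 1*1253/418 = -277626*1/272457 - 1253/418 = -92542/90819 - 1253/418 = -152478763/37962342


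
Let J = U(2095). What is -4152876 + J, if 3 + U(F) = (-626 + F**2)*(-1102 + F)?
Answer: 4353527328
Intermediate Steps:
U(F) = -3 + (-1102 + F)*(-626 + F**2) (U(F) = -3 + (-626 + F**2)*(-1102 + F) = -3 + (-1102 + F)*(-626 + F**2))
J = 4357680204 (J = 689849 + 2095**3 - 1102*2095**2 - 626*2095 = 689849 + 9195007375 - 1102*4389025 - 1311470 = 689849 + 9195007375 - 4836705550 - 1311470 = 4357680204)
-4152876 + J = -4152876 + 4357680204 = 4353527328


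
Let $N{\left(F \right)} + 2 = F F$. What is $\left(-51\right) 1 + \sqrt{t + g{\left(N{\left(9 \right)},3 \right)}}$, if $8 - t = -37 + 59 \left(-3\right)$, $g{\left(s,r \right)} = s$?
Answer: $-51 + \sqrt{301} \approx -33.651$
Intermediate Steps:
$N{\left(F \right)} = -2 + F^{2}$ ($N{\left(F \right)} = -2 + F F = -2 + F^{2}$)
$t = 222$ ($t = 8 - \left(-37 + 59 \left(-3\right)\right) = 8 - \left(-37 - 177\right) = 8 - -214 = 8 + 214 = 222$)
$\left(-51\right) 1 + \sqrt{t + g{\left(N{\left(9 \right)},3 \right)}} = \left(-51\right) 1 + \sqrt{222 - \left(2 - 9^{2}\right)} = -51 + \sqrt{222 + \left(-2 + 81\right)} = -51 + \sqrt{222 + 79} = -51 + \sqrt{301}$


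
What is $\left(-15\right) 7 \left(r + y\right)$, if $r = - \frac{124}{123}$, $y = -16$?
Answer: $\frac{73220}{41} \approx 1785.9$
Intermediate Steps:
$r = - \frac{124}{123}$ ($r = \left(-124\right) \frac{1}{123} = - \frac{124}{123} \approx -1.0081$)
$\left(-15\right) 7 \left(r + y\right) = \left(-15\right) 7 \left(- \frac{124}{123} - 16\right) = \left(-105\right) \left(- \frac{2092}{123}\right) = \frac{73220}{41}$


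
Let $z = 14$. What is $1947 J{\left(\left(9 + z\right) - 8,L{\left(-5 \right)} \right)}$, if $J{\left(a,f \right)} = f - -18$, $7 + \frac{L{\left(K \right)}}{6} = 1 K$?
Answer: $-105138$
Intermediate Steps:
$L{\left(K \right)} = -42 + 6 K$ ($L{\left(K \right)} = -42 + 6 \cdot 1 K = -42 + 6 K$)
$J{\left(a,f \right)} = 18 + f$ ($J{\left(a,f \right)} = f + 18 = 18 + f$)
$1947 J{\left(\left(9 + z\right) - 8,L{\left(-5 \right)} \right)} = 1947 \left(18 + \left(-42 + 6 \left(-5\right)\right)\right) = 1947 \left(18 - 72\right) = 1947 \left(-54\right) = -105138$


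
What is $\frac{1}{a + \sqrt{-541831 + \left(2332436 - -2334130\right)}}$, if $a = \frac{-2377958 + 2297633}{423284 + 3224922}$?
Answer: $\frac{58608429390}{10979555390347301767} + \frac{13309407018436 \sqrt{4124735}}{54897776951736508835} \approx 0.00049239$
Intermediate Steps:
$a = - \frac{80325}{3648206} \approx -0.022018$
$\frac{1}{a + \sqrt{-541831 + \left(2332436 - -2334130\right)}} = \frac{1}{- \frac{80325}{3648206} + \sqrt{-541831 + \left(2332436 - -2334130\right)}} = \frac{1}{- \frac{80325}{3648206} + \sqrt{-541831 + \left(2332436 + 2334130\right)}} = \frac{1}{- \frac{80325}{3648206} + \sqrt{-541831 + 4666566}} = \frac{1}{- \frac{80325}{3648206} + \sqrt{4124735}}$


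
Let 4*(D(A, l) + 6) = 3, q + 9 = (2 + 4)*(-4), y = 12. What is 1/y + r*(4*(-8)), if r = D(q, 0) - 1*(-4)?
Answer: 481/12 ≈ 40.083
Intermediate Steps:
q = -33 (q = -9 + (2 + 4)*(-4) = -9 + 6*(-4) = -9 - 24 = -33)
D(A, l) = -21/4 (D(A, l) = -6 + (1/4)*3 = -6 + 3/4 = -21/4)
r = -5/4 (r = -21/4 - 1*(-4) = -21/4 + 4 = -5/4 ≈ -1.2500)
1/y + r*(4*(-8)) = 1/12 - 5*(-8) = 1/12 - 5/4*(-32) = 1/12 + 40 = 481/12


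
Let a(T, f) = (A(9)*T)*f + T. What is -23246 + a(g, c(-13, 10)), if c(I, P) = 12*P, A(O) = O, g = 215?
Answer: 209169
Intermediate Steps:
a(T, f) = T + 9*T*f (a(T, f) = (9*T)*f + T = 9*T*f + T = T + 9*T*f)
-23246 + a(g, c(-13, 10)) = -23246 + 215*(1 + 9*(12*10)) = -23246 + 215*(1 + 9*120) = -23246 + 215*(1 + 1080) = -23246 + 215*1081 = -23246 + 232415 = 209169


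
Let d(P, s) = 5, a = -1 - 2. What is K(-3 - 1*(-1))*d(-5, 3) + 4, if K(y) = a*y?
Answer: 34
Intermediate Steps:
a = -3
K(y) = -3*y
K(-3 - 1*(-1))*d(-5, 3) + 4 = -3*(-3 - 1*(-1))*5 + 4 = -3*(-3 + 1)*5 + 4 = -3*(-2)*5 + 4 = 6*5 + 4 = 30 + 4 = 34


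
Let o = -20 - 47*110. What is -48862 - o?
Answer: -43672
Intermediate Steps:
o = -5190 (o = -20 - 5170 = -5190)
-48862 - o = -48862 - 1*(-5190) = -48862 + 5190 = -43672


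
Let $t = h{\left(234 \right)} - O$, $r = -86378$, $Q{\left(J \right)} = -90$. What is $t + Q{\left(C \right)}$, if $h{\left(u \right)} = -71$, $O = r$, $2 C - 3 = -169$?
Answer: $86217$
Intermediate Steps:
$C = -83$ ($C = \frac{3}{2} + \frac{1}{2} \left(-169\right) = \frac{3}{2} - \frac{169}{2} = -83$)
$O = -86378$
$t = 86307$ ($t = -71 - -86378 = -71 + 86378 = 86307$)
$t + Q{\left(C \right)} = 86307 - 90 = 86217$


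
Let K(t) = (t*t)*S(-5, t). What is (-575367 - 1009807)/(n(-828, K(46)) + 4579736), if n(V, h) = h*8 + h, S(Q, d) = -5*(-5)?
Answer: -792587/2527918 ≈ -0.31353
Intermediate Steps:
S(Q, d) = 25
K(t) = 25*t**2 (K(t) = (t*t)*25 = t**2*25 = 25*t**2)
n(V, h) = 9*h (n(V, h) = 8*h + h = 9*h)
(-575367 - 1009807)/(n(-828, K(46)) + 4579736) = (-575367 - 1009807)/(9*(25*46**2) + 4579736) = -1585174/(9*(25*2116) + 4579736) = -1585174/(9*52900 + 4579736) = -1585174/(476100 + 4579736) = -1585174/5055836 = -1585174*1/5055836 = -792587/2527918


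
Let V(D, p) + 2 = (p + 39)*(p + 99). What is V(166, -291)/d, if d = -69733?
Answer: -48382/69733 ≈ -0.69382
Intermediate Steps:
V(D, p) = -2 + (39 + p)*(99 + p) (V(D, p) = -2 + (p + 39)*(p + 99) = -2 + (39 + p)*(99 + p))
V(166, -291)/d = (3859 + (-291)² + 138*(-291))/(-69733) = (3859 + 84681 - 40158)*(-1/69733) = 48382*(-1/69733) = -48382/69733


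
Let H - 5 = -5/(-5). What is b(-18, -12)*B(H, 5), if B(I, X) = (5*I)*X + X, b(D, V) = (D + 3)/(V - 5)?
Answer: 2325/17 ≈ 136.76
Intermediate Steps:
H = 6 (H = 5 - 5/(-5) = 5 - 5*(-⅕) = 5 + 1 = 6)
b(D, V) = (3 + D)/(-5 + V)
B(I, X) = X + 5*I*X (B(I, X) = 5*I*X + X = X + 5*I*X)
b(-18, -12)*B(H, 5) = ((3 - 18)/(-5 - 12))*(5*(1 + 5*6)) = (-15/(-17))*(5*(1 + 30)) = (-1/17*(-15))*(5*31) = (15/17)*155 = 2325/17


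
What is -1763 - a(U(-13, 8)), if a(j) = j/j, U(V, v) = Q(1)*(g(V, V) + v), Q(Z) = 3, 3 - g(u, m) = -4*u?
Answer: -1764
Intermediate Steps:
g(u, m) = 3 + 4*u (g(u, m) = 3 - (-4)*u = 3 + 4*u)
U(V, v) = 9 + 3*v + 12*V (U(V, v) = 3*((3 + 4*V) + v) = 3*(3 + v + 4*V) = 9 + 3*v + 12*V)
a(j) = 1
-1763 - a(U(-13, 8)) = -1763 - 1*1 = -1763 - 1 = -1764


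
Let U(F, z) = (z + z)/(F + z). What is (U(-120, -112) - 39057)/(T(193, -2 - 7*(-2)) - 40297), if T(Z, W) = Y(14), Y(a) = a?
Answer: 1132625/1168207 ≈ 0.96954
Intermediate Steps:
T(Z, W) = 14
U(F, z) = 2*z/(F + z) (U(F, z) = (2*z)/(F + z) = 2*z/(F + z))
(U(-120, -112) - 39057)/(T(193, -2 - 7*(-2)) - 40297) = (2*(-112)/(-120 - 112) - 39057)/(14 - 40297) = (2*(-112)/(-232) - 39057)/(-40283) = (2*(-112)*(-1/232) - 39057)*(-1/40283) = (28/29 - 39057)*(-1/40283) = -1132625/29*(-1/40283) = 1132625/1168207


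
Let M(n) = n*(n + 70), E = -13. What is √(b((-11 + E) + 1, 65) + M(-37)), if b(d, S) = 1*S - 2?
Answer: I*√1158 ≈ 34.029*I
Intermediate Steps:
M(n) = n*(70 + n)
b(d, S) = -2 + S (b(d, S) = S - 2 = -2 + S)
√(b((-11 + E) + 1, 65) + M(-37)) = √((-2 + 65) - 37*(70 - 37)) = √(63 - 37*33) = √(63 - 1221) = √(-1158) = I*√1158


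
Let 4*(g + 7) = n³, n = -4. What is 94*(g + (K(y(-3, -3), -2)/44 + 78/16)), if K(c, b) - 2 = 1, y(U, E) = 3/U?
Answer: -74683/44 ≈ -1697.3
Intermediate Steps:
K(c, b) = 3 (K(c, b) = 2 + 1 = 3)
g = -23 (g = -7 + (¼)*(-4)³ = -7 + (¼)*(-64) = -7 - 16 = -23)
94*(g + (K(y(-3, -3), -2)/44 + 78/16)) = 94*(-23 + (3/44 + 78/16)) = 94*(-23 + (3*(1/44) + 78*(1/16))) = 94*(-23 + (3/44 + 39/8)) = 94*(-23 + 435/88) = 94*(-1589/88) = -74683/44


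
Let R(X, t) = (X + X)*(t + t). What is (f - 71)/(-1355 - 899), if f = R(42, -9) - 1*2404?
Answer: 3987/2254 ≈ 1.7689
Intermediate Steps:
R(X, t) = 4*X*t (R(X, t) = (2*X)*(2*t) = 4*X*t)
f = -3916 (f = 4*42*(-9) - 1*2404 = -1512 - 2404 = -3916)
(f - 71)/(-1355 - 899) = (-3916 - 71)/(-1355 - 899) = -3987/(-2254) = -3987*(-1/2254) = 3987/2254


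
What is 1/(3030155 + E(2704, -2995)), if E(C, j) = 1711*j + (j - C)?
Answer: -1/2099989 ≈ -4.7619e-7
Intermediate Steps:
E(C, j) = -C + 1712*j
1/(3030155 + E(2704, -2995)) = 1/(3030155 + (-1*2704 + 1712*(-2995))) = 1/(3030155 + (-2704 - 5127440)) = 1/(3030155 - 5130144) = 1/(-2099989) = -1/2099989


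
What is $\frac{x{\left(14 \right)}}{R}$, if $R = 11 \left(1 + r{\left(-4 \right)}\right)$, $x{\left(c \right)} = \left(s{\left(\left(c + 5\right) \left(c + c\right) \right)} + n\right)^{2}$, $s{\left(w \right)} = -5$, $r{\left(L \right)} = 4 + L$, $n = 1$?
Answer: $\frac{16}{11} \approx 1.4545$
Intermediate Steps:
$x{\left(c \right)} = 16$ ($x{\left(c \right)} = \left(-5 + 1\right)^{2} = \left(-4\right)^{2} = 16$)
$R = 11$ ($R = 11 \left(1 + \left(4 - 4\right)\right) = 11 \left(1 + 0\right) = 11 \cdot 1 = 11$)
$\frac{x{\left(14 \right)}}{R} = \frac{16}{11}$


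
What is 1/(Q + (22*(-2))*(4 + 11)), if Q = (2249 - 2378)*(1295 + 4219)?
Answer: -1/711966 ≈ -1.4046e-6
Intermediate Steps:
Q = -711306 (Q = -129*5514 = -711306)
1/(Q + (22*(-2))*(4 + 11)) = 1/(-711306 + (22*(-2))*(4 + 11)) = 1/(-711306 - 44*15) = 1/(-711306 - 660) = 1/(-711966) = -1/711966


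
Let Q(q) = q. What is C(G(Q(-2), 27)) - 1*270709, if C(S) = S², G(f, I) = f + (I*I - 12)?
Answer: 240516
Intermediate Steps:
G(f, I) = -12 + f + I² (G(f, I) = f + (I² - 12) = f + (-12 + I²) = -12 + f + I²)
C(G(Q(-2), 27)) - 1*270709 = (-12 - 2 + 27²)² - 1*270709 = (-12 - 2 + 729)² - 270709 = 715² - 270709 = 511225 - 270709 = 240516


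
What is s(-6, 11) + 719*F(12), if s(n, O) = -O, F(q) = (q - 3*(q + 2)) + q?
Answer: -12953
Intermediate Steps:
F(q) = -6 - q (F(q) = (q - 3*(2 + q)) + q = (q + (-6 - 3*q)) + q = (-6 - 2*q) + q = -6 - q)
s(-6, 11) + 719*F(12) = -1*11 + 719*(-6 - 1*12) = -11 + 719*(-6 - 12) = -11 + 719*(-18) = -11 - 12942 = -12953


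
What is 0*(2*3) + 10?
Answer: 10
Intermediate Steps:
0*(2*3) + 10 = 0*6 + 10 = 0 + 10 = 10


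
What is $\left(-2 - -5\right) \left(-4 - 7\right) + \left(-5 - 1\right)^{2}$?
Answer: $3$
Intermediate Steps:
$\left(-2 - -5\right) \left(-4 - 7\right) + \left(-5 - 1\right)^{2} = \left(-2 + 5\right) \left(-4 - 7\right) + \left(-6\right)^{2} = 3 \left(-11\right) + 36 = -33 + 36 = 3$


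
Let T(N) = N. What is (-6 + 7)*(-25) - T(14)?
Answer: -39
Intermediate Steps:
(-6 + 7)*(-25) - T(14) = (-6 + 7)*(-25) - 1*14 = 1*(-25) - 14 = -25 - 14 = -39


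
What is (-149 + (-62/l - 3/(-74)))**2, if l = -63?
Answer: 475908199321/21734244 ≈ 21897.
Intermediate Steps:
(-149 + (-62/l - 3/(-74)))**2 = (-149 + (-62/(-63) - 3/(-74)))**2 = (-149 + (-62*(-1/63) - 3*(-1/74)))**2 = (-149 + (62/63 + 3/74))**2 = (-149 + 4777/4662)**2 = (-689861/4662)**2 = 475908199321/21734244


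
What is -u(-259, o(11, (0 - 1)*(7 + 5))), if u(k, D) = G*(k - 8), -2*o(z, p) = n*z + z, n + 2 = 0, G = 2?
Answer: 534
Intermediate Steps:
n = -2 (n = -2 + 0 = -2)
o(z, p) = z/2 (o(z, p) = -(-2*z + z)/2 = -(-1)*z/2 = z/2)
u(k, D) = -16 + 2*k (u(k, D) = 2*(k - 8) = 2*(-8 + k) = -16 + 2*k)
-u(-259, o(11, (0 - 1)*(7 + 5))) = -(-16 + 2*(-259)) = -(-16 - 518) = -1*(-534) = 534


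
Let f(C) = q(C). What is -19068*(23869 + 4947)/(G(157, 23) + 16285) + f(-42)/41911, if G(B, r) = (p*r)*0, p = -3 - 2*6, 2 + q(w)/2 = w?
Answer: -23028565678648/682520635 ≈ -33740.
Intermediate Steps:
q(w) = -4 + 2*w
p = -15 (p = -3 - 12 = -15)
f(C) = -4 + 2*C
G(B, r) = 0 (G(B, r) = -15*r*0 = 0)
-19068*(23869 + 4947)/(G(157, 23) + 16285) + f(-42)/41911 = -19068*(23869 + 4947)/(0 + 16285) + (-4 + 2*(-42))/41911 = -19068/(16285/28816) + (-4 - 84)*(1/41911) = -19068/(16285*(1/28816)) - 88*1/41911 = -19068/16285/28816 - 88/41911 = -19068*28816/16285 - 88/41911 = -549463488/16285 - 88/41911 = -23028565678648/682520635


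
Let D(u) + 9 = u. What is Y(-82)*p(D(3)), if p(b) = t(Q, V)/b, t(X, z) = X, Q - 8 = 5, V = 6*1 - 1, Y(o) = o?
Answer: 533/3 ≈ 177.67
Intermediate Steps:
D(u) = -9 + u
V = 5 (V = 6 - 1 = 5)
Q = 13 (Q = 8 + 5 = 13)
p(b) = 13/b
Y(-82)*p(D(3)) = -1066/(-9 + 3) = -1066/(-6) = -1066*(-1)/6 = -82*(-13/6) = 533/3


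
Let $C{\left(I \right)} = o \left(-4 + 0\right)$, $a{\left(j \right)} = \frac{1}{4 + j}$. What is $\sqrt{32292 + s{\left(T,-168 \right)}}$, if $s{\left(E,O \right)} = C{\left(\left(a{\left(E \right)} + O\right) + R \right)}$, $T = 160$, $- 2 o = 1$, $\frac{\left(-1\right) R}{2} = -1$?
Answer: $\sqrt{32294} \approx 179.71$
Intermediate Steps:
$R = 2$ ($R = \left(-2\right) \left(-1\right) = 2$)
$o = - \frac{1}{2}$ ($o = \left(- \frac{1}{2}\right) 1 = - \frac{1}{2} \approx -0.5$)
$C{\left(I \right)} = 2$ ($C{\left(I \right)} = - \frac{-4 + 0}{2} = \left(- \frac{1}{2}\right) \left(-4\right) = 2$)
$s{\left(E,O \right)} = 2$
$\sqrt{32292 + s{\left(T,-168 \right)}} = \sqrt{32292 + 2} = \sqrt{32294}$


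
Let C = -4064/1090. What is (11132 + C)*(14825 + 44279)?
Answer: 358460322432/545 ≈ 6.5773e+8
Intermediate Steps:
C = -2032/545 (C = -4064*1/1090 = -2032/545 ≈ -3.7284)
(11132 + C)*(14825 + 44279) = (11132 - 2032/545)*(14825 + 44279) = (6064908/545)*59104 = 358460322432/545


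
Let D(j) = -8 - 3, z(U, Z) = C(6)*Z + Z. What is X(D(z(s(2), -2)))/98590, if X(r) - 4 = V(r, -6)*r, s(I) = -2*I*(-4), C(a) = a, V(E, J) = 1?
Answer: -7/98590 ≈ -7.1001e-5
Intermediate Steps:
s(I) = 8*I
z(U, Z) = 7*Z (z(U, Z) = 6*Z + Z = 7*Z)
D(j) = -11
X(r) = 4 + r (X(r) = 4 + 1*r = 4 + r)
X(D(z(s(2), -2)))/98590 = (4 - 11)/98590 = -7*1/98590 = -7/98590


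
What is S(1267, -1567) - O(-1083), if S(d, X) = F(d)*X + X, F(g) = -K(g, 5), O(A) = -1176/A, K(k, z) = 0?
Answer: -566079/361 ≈ -1568.1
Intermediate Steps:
F(g) = 0 (F(g) = -1*0 = 0)
S(d, X) = X (S(d, X) = 0*X + X = 0 + X = X)
S(1267, -1567) - O(-1083) = -1567 - (-1176)/(-1083) = -1567 - (-1176)*(-1)/1083 = -1567 - 1*392/361 = -1567 - 392/361 = -566079/361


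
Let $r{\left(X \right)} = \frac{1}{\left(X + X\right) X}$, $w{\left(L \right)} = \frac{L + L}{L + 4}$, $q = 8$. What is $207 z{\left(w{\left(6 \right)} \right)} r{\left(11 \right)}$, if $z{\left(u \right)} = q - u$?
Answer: $\frac{3519}{605} \approx 5.8165$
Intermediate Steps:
$w{\left(L \right)} = \frac{2 L}{4 + L}$
$z{\left(u \right)} = 8 - u$
$r{\left(X \right)} = \frac{1}{2 X^{2}}$ ($r{\left(X \right)} = \frac{1}{2 X X} = \frac{\frac{1}{2} \frac{1}{X}}{X} = \frac{1}{2 X^{2}}$)
$207 z{\left(w{\left(6 \right)} \right)} r{\left(11 \right)} = 207 \left(8 - 2 \cdot 6 \frac{1}{4 + 6}\right) \frac{1}{2 \cdot 121} = 207 \left(8 - 2 \cdot 6 \cdot \frac{1}{10}\right) \frac{1}{2} \cdot \frac{1}{121} = 207 \left(8 - 2 \cdot 6 \cdot \frac{1}{10}\right) \frac{1}{242} = 207 \left(8 - \frac{6}{5}\right) \frac{1}{242} = 207 \cdot \frac{34}{5} \cdot \frac{1}{242} = \frac{7038}{5} \cdot \frac{1}{242} = \frac{3519}{605}$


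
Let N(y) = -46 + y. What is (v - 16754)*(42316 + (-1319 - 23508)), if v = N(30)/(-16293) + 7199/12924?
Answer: -20565807962388431/70190244 ≈ -2.9300e+8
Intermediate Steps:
v = 39166697/70190244 (v = (-46 + 30)/(-16293) + 7199/12924 = -16*(-1/16293) + 7199*(1/12924) = 16/16293 + 7199/12924 = 39166697/70190244 ≈ 0.55801)
(v - 16754)*(42316 + (-1319 - 23508)) = (39166697/70190244 - 16754)*(42316 + (-1319 - 23508)) = -1175928181279*(42316 - 24827)/70190244 = -1175928181279/70190244*17489 = -20565807962388431/70190244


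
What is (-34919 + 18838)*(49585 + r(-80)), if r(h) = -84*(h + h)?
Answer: -1013505025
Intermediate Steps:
r(h) = -168*h
(-34919 + 18838)*(49585 + r(-80)) = (-34919 + 18838)*(49585 - 168*(-80)) = -16081*(49585 + 13440) = -16081*63025 = -1013505025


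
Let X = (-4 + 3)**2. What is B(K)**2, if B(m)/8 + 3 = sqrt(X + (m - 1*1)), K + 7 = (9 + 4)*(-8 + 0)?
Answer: 64*(3 - I*sqrt(111))**2 ≈ -6528.0 - 4045.7*I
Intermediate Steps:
K = -111 (K = -7 + (9 + 4)*(-8 + 0) = -7 + 13*(-8) = -7 - 104 = -111)
X = 1 (X = (-1)**2 = 1)
B(m) = -24 + 8*sqrt(m) (B(m) = -24 + 8*sqrt(1 + (m - 1*1)) = -24 + 8*sqrt(1 + (m - 1)) = -24 + 8*sqrt(1 + (-1 + m)) = -24 + 8*sqrt(m))
B(K)**2 = (-24 + 8*sqrt(-111))**2 = (-24 + 8*(I*sqrt(111)))**2 = (-24 + 8*I*sqrt(111))**2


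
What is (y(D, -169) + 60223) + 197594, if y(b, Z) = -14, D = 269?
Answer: 257803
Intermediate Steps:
(y(D, -169) + 60223) + 197594 = (-14 + 60223) + 197594 = 60209 + 197594 = 257803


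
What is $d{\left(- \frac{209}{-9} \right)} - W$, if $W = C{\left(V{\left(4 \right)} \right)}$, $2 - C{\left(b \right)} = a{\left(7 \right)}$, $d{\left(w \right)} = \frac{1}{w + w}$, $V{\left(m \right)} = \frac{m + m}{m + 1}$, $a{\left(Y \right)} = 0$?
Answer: $- \frac{827}{418} \approx -1.9785$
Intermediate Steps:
$V{\left(m \right)} = \frac{2 m}{1 + m}$
$d{\left(w \right)} = \frac{1}{2 w}$
$C{\left(b \right)} = 2$ ($C{\left(b \right)} = 2 - 0 = 2 + 0 = 2$)
$W = 2$
$d{\left(- \frac{209}{-9} \right)} - W = \frac{1}{2 \left(- \frac{209}{-9}\right)} - 2 = \frac{1}{2 \left(\left(-209\right) \left(- \frac{1}{9}\right)\right)} - 2 = \frac{1}{2 \cdot \frac{209}{9}} - 2 = \frac{1}{2} \cdot \frac{9}{209} - 2 = \frac{9}{418} - 2 = - \frac{827}{418}$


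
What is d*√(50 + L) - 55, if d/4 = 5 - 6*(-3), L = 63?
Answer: -55 + 92*√113 ≈ 922.97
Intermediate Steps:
d = 92 (d = 4*(5 - 6*(-3)) = 4*(5 + 18) = 4*23 = 92)
d*√(50 + L) - 55 = 92*√(50 + 63) - 55 = 92*√113 - 55 = -55 + 92*√113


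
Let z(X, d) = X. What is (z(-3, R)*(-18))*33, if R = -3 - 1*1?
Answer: 1782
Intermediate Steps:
R = -4 (R = -3 - 1 = -4)
(z(-3, R)*(-18))*33 = -3*(-18)*33 = 54*33 = 1782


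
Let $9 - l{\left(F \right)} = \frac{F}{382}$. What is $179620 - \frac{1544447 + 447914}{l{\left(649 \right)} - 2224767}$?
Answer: $\frac{21807470266286}{121408315} \approx 1.7962 \cdot 10^{5}$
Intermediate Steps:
$l{\left(F \right)} = 9 - \frac{F}{382}$
$179620 - \frac{1544447 + 447914}{l{\left(649 \right)} - 2224767} = 179620 - \frac{1544447 + 447914}{\left(9 - \frac{649}{382}\right) - 2224767} = 179620 - \frac{1992361}{\left(9 - \frac{649}{382}\right) - 2224767} = 179620 - \frac{1992361}{\frac{2789}{382} - 2224767} = 179620 - \frac{1992361}{- \frac{849858205}{382}} = 179620 - 1992361 \left(- \frac{382}{849858205}\right) = 179620 - - \frac{108725986}{121408315} = 179620 + \frac{108725986}{121408315} = \frac{21807470266286}{121408315}$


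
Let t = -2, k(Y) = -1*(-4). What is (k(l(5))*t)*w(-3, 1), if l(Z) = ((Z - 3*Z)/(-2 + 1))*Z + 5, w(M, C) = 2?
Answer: -16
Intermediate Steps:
l(Z) = 5 + 2*Z² (l(Z) = (-2*Z/(-1))*Z + 5 = (-2*Z*(-1))*Z + 5 = (2*Z)*Z + 5 = 2*Z² + 5 = 5 + 2*Z²)
k(Y) = 4
(k(l(5))*t)*w(-3, 1) = (4*(-2))*2 = -8*2 = -16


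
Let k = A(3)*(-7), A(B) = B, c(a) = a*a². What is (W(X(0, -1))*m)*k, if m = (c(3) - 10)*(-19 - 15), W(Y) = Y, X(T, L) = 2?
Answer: 24276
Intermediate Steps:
c(a) = a³
m = -578 (m = (3³ - 10)*(-19 - 15) = (27 - 10)*(-34) = 17*(-34) = -578)
k = -21 (k = 3*(-7) = -21)
(W(X(0, -1))*m)*k = (2*(-578))*(-21) = -1156*(-21) = 24276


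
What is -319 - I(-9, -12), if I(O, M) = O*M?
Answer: -427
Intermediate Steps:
I(O, M) = M*O
-319 - I(-9, -12) = -319 - (-12)*(-9) = -319 - 1*108 = -319 - 108 = -427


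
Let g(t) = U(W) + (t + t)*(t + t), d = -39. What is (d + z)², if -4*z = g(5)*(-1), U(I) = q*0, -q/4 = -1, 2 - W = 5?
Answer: 196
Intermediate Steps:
W = -3 (W = 2 - 1*5 = 2 - 5 = -3)
q = 4 (q = -4*(-1) = 4)
U(I) = 0 (U(I) = 4*0 = 0)
g(t) = 4*t² (g(t) = 0 + (t + t)*(t + t) = 0 + (2*t)*(2*t) = 0 + 4*t² = 4*t²)
z = 25 (z = -4*5²*(-1)/4 = -4*25*(-1)/4 = -25*(-1) = -¼*(-100) = 25)
(d + z)² = (-39 + 25)² = (-14)² = 196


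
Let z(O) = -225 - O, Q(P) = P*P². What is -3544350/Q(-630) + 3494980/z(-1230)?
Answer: 388405700503/111687660 ≈ 3477.6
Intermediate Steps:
Q(P) = P³
-3544350/Q(-630) + 3494980/z(-1230) = -3544350/((-630)³) + 3494980/(-225 - 1*(-1230)) = -3544350/(-250047000) + 3494980/(-225 + 1230) = -3544350*(-1/250047000) + 3494980/1005 = 23629/1666980 + 3494980*(1/1005) = 23629/1666980 + 698996/201 = 388405700503/111687660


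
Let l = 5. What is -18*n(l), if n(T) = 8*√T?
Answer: -144*√5 ≈ -321.99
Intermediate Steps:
-18*n(l) = -144*√5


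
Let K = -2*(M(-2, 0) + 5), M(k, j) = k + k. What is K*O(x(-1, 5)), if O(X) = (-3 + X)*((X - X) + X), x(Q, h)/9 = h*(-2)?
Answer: -16740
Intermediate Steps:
M(k, j) = 2*k
x(Q, h) = -18*h (x(Q, h) = 9*(h*(-2)) = 9*(-2*h) = -18*h)
O(X) = X*(-3 + X) (O(X) = (-3 + X)*(0 + X) = (-3 + X)*X = X*(-3 + X))
K = -2 (K = -2*(2*(-2) + 5) = -2*(-4 + 5) = -2*1 = -2)
K*O(x(-1, 5)) = -2*(-18*5)*(-3 - 18*5) = -(-180)*(-3 - 90) = -(-180)*(-93) = -2*8370 = -16740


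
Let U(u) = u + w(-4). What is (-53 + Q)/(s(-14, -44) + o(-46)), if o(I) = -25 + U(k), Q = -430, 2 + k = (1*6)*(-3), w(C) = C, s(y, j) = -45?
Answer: 483/94 ≈ 5.1383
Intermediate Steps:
k = -20 (k = -2 + (1*6)*(-3) = -2 + 6*(-3) = -2 - 18 = -20)
U(u) = -4 + u (U(u) = u - 4 = -4 + u)
o(I) = -49 (o(I) = -25 + (-4 - 20) = -25 - 24 = -49)
(-53 + Q)/(s(-14, -44) + o(-46)) = (-53 - 430)/(-45 - 49) = -483/(-94) = -483*(-1/94) = 483/94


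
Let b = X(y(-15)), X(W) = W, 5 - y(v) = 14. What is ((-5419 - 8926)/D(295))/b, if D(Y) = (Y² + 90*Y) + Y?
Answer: 2869/204966 ≈ 0.013997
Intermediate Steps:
D(Y) = Y² + 91*Y
y(v) = -9 (y(v) = 5 - 1*14 = 5 - 14 = -9)
b = -9
((-5419 - 8926)/D(295))/b = ((-5419 - 8926)/((295*(91 + 295))))/(-9) = -14345/(295*386)*(-⅑) = -14345/113870*(-⅑) = -14345*1/113870*(-⅑) = -2869/22774*(-⅑) = 2869/204966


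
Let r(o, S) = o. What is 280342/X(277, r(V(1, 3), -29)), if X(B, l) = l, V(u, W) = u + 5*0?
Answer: 280342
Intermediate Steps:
V(u, W) = u (V(u, W) = u + 0 = u)
280342/X(277, r(V(1, 3), -29)) = 280342/1 = 280342*1 = 280342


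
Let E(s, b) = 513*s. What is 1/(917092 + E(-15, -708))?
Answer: 1/909397 ≈ 1.0996e-6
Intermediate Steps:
1/(917092 + E(-15, -708)) = 1/(917092 + 513*(-15)) = 1/(917092 - 7695) = 1/909397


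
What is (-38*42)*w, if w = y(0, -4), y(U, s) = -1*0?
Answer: 0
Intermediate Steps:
y(U, s) = 0
w = 0
(-38*42)*w = -38*42*0 = -1596*0 = 0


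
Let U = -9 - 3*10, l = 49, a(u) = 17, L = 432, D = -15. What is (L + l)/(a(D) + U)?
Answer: -481/22 ≈ -21.864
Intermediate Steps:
U = -39 (U = -9 - 30 = -39)
(L + l)/(a(D) + U) = (432 + 49)/(17 - 39) = 481/(-22) = 481*(-1/22) = -481/22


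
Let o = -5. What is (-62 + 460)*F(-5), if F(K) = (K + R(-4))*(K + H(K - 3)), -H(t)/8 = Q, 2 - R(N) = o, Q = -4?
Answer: 21492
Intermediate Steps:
R(N) = 7 (R(N) = 2 - 1*(-5) = 2 + 5 = 7)
H(t) = 32 (H(t) = -8*(-4) = 32)
F(K) = (7 + K)*(32 + K) (F(K) = (K + 7)*(K + 32) = (7 + K)*(32 + K))
(-62 + 460)*F(-5) = (-62 + 460)*(224 + (-5)**2 + 39*(-5)) = 398*(224 + 25 - 195) = 398*54 = 21492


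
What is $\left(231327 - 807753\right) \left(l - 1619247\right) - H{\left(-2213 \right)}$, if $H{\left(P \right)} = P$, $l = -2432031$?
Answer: $2335261974641$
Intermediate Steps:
$\left(231327 - 807753\right) \left(l - 1619247\right) - H{\left(-2213 \right)} = \left(231327 - 807753\right) \left(-2432031 - 1619247\right) - -2213 = \left(-576426\right) \left(-4051278\right) + 2213 = 2335261972428 + 2213 = 2335261974641$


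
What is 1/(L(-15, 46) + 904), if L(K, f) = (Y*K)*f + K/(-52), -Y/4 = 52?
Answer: 52/7510063 ≈ 6.9240e-6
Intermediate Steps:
Y = -208 (Y = -4*52 = -208)
L(K, f) = -K/52 - 208*K*f (L(K, f) = (-208*K)*f + K/(-52) = -208*K*f + K*(-1/52) = -208*K*f - K/52 = -K/52 - 208*K*f)
1/(L(-15, 46) + 904) = 1/(-1/52*(-15)*(1 + 10816*46) + 904) = 1/(-1/52*(-15)*(1 + 497536) + 904) = 1/(-1/52*(-15)*497537 + 904) = 1/(7463055/52 + 904) = 1/(7510063/52) = 52/7510063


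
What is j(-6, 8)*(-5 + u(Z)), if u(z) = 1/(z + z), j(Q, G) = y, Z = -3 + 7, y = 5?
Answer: -195/8 ≈ -24.375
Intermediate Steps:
Z = 4
j(Q, G) = 5
u(z) = 1/(2*z)
j(-6, 8)*(-5 + u(Z)) = 5*(-5 + (½)/4) = 5*(-5 + (½)*(¼)) = 5*(-5 + ⅛) = 5*(-39/8) = -195/8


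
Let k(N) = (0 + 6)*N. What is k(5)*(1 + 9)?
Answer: 300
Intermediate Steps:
k(N) = 6*N
k(5)*(1 + 9) = (6*5)*(1 + 9) = 30*10 = 300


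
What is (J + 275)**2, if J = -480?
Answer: 42025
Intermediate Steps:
(J + 275)**2 = (-480 + 275)**2 = (-205)**2 = 42025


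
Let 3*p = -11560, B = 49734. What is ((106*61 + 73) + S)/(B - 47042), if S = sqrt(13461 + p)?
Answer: 6539/2692 + sqrt(86469)/8076 ≈ 2.4655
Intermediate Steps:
p = -11560/3 (p = (1/3)*(-11560) = -11560/3 ≈ -3853.3)
S = sqrt(86469)/3 (S = sqrt(13461 - 11560/3) = sqrt(28823/3) = sqrt(86469)/3 ≈ 98.019)
((106*61 + 73) + S)/(B - 47042) = ((106*61 + 73) + sqrt(86469)/3)/(49734 - 47042) = ((6466 + 73) + sqrt(86469)/3)/2692 = (6539 + sqrt(86469)/3)*(1/2692) = 6539/2692 + sqrt(86469)/8076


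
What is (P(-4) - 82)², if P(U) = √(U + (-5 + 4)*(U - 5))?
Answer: (82 - √5)² ≈ 6362.3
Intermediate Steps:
P(U) = √5 (P(U) = √(U - (-5 + U)) = √(U + (5 - U)) = √5)
(P(-4) - 82)² = (√5 - 82)² = (-82 + √5)²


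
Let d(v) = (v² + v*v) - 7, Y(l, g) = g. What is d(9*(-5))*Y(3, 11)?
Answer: 44473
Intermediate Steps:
d(v) = -7 + 2*v² (d(v) = (v² + v²) - 7 = 2*v² - 7 = -7 + 2*v²)
d(9*(-5))*Y(3, 11) = (-7 + 2*(9*(-5))²)*11 = (-7 + 2*(-45)²)*11 = (-7 + 2*2025)*11 = (-7 + 4050)*11 = 4043*11 = 44473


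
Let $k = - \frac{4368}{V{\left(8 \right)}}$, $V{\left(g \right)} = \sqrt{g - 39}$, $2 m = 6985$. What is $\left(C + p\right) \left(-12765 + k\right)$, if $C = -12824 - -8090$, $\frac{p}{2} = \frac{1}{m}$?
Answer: $\frac{84420015258}{1397} - \frac{144436594848 i \sqrt{31}}{216535} \approx 6.043 \cdot 10^{7} - 3.7139 \cdot 10^{6} i$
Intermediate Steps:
$m = \frac{6985}{2}$ ($m = \frac{1}{2} \cdot 6985 = \frac{6985}{2} \approx 3492.5$)
$V{\left(g \right)} = \sqrt{-39 + g}$
$k = \frac{4368 i \sqrt{31}}{31}$ ($k = - \frac{4368}{\sqrt{-39 + 8}} = - \frac{4368}{\sqrt{-31}} = - \frac{4368}{i \sqrt{31}} = - 4368 \left(- \frac{i \sqrt{31}}{31}\right) = \frac{4368 i \sqrt{31}}{31} \approx 784.52 i$)
$p = \frac{4}{6985}$ ($p = \frac{2}{\frac{6985}{2}} = 2 \cdot \frac{2}{6985} = \frac{4}{6985} \approx 0.00057266$)
$C = -4734$ ($C = -12824 + 8090 = -4734$)
$\left(C + p\right) \left(-12765 + k\right) = \left(-4734 + \frac{4}{6985}\right) \left(-12765 + \frac{4368 i \sqrt{31}}{31}\right) = - \frac{33066986 \left(-12765 + \frac{4368 i \sqrt{31}}{31}\right)}{6985} = \frac{84420015258}{1397} - \frac{144436594848 i \sqrt{31}}{216535}$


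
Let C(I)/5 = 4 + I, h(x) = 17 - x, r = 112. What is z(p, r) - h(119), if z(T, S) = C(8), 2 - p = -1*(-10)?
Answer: 162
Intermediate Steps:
p = -8 (p = 2 - (-1)*(-10) = 2 - 1*10 = 2 - 10 = -8)
C(I) = 20 + 5*I (C(I) = 5*(4 + I) = 20 + 5*I)
z(T, S) = 60 (z(T, S) = 20 + 5*8 = 20 + 40 = 60)
z(p, r) - h(119) = 60 - (17 - 1*119) = 60 - (17 - 119) = 60 - 1*(-102) = 60 + 102 = 162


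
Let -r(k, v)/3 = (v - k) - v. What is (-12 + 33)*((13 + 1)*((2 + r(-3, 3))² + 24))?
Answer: 21462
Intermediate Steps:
r(k, v) = 3*k (r(k, v) = -3*((v - k) - v) = -(-3)*k = 3*k)
(-12 + 33)*((13 + 1)*((2 + r(-3, 3))² + 24)) = (-12 + 33)*((13 + 1)*((2 + 3*(-3))² + 24)) = 21*(14*((2 - 9)² + 24)) = 21*(14*((-7)² + 24)) = 21*(14*(49 + 24)) = 21*(14*73) = 21*1022 = 21462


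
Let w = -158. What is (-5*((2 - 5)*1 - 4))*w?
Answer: -5530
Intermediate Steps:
(-5*((2 - 5)*1 - 4))*w = -5*((2 - 5)*1 - 4)*(-158) = -5*(-3*1 - 4)*(-158) = -5*(-3 - 4)*(-158) = -5*(-7)*(-158) = 35*(-158) = -5530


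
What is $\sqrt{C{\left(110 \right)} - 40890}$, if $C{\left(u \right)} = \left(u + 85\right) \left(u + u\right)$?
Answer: $\sqrt{2010} \approx 44.833$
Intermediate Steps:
$C{\left(u \right)} = 2 u \left(85 + u\right)$ ($C{\left(u \right)} = \left(85 + u\right) 2 u = 2 u \left(85 + u\right)$)
$\sqrt{C{\left(110 \right)} - 40890} = \sqrt{2 \cdot 110 \left(85 + 110\right) - 40890} = \sqrt{2 \cdot 110 \cdot 195 - 40890} = \sqrt{42900 - 40890} = \sqrt{2010}$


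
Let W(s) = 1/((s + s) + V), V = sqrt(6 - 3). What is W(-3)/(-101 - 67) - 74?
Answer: -68375/924 + sqrt(3)/5544 ≈ -73.999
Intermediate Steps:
V = sqrt(3) ≈ 1.7320
W(s) = 1/(sqrt(3) + 2*s) (W(s) = 1/((s + s) + sqrt(3)) = 1/(2*s + sqrt(3)) = 1/(sqrt(3) + 2*s))
W(-3)/(-101 - 67) - 74 = 1/((sqrt(3) + 2*(-3))*(-101 - 67)) - 74 = 1/(sqrt(3) - 6*(-168)) - 74 = -1/168/(-6 + sqrt(3)) - 74 = -1/(168*(-6 + sqrt(3))) - 74 = -74 - 1/(168*(-6 + sqrt(3)))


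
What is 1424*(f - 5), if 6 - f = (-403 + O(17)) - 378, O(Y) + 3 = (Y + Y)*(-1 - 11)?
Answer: 1698832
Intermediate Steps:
O(Y) = -3 - 24*Y (O(Y) = -3 + (Y + Y)*(-1 - 11) = -3 + (2*Y)*(-12) = -3 - 24*Y)
f = 1198 (f = 6 - ((-403 + (-3 - 24*17)) - 378) = 6 - ((-403 + (-3 - 408)) - 378) = 6 - ((-403 - 411) - 378) = 6 - (-814 - 378) = 6 - 1*(-1192) = 6 + 1192 = 1198)
1424*(f - 5) = 1424*(1198 - 5) = 1424*1193 = 1698832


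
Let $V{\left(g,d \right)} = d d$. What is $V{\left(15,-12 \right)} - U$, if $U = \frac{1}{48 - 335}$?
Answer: $\frac{41329}{287} \approx 144.0$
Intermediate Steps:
$V{\left(g,d \right)} = d^{2}$
$U = - \frac{1}{287}$ ($U = \frac{1}{-287} = - \frac{1}{287} \approx -0.0034843$)
$V{\left(15,-12 \right)} - U = \left(-12\right)^{2} - - \frac{1}{287} = 144 + \frac{1}{287} = \frac{41329}{287}$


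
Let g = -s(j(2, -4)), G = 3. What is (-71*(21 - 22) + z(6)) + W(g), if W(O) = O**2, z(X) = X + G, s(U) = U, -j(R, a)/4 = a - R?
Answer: 656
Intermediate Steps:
j(R, a) = -4*a + 4*R (j(R, a) = -4*(a - R) = -4*a + 4*R)
z(X) = 3 + X (z(X) = X + 3 = 3 + X)
g = -24 (g = -(-4*(-4) + 4*2) = -(16 + 8) = -1*24 = -24)
(-71*(21 - 22) + z(6)) + W(g) = (-71*(21 - 22) + (3 + 6)) + (-24)**2 = (-71*(-1) + 9) + 576 = (71 + 9) + 576 = 80 + 576 = 656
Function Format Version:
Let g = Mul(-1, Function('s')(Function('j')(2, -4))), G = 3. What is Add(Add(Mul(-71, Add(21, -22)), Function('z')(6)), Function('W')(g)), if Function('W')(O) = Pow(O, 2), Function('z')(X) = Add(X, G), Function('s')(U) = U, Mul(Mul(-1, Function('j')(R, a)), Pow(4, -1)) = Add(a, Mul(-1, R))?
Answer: 656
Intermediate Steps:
Function('j')(R, a) = Add(Mul(-4, a), Mul(4, R)) (Function('j')(R, a) = Mul(-4, Add(a, Mul(-1, R))) = Add(Mul(-4, a), Mul(4, R)))
Function('z')(X) = Add(3, X) (Function('z')(X) = Add(X, 3) = Add(3, X))
g = -24 (g = Mul(-1, Add(Mul(-4, -4), Mul(4, 2))) = Mul(-1, Add(16, 8)) = Mul(-1, 24) = -24)
Add(Add(Mul(-71, Add(21, -22)), Function('z')(6)), Function('W')(g)) = Add(Add(Mul(-71, Add(21, -22)), Add(3, 6)), Pow(-24, 2)) = Add(Add(Mul(-71, -1), 9), 576) = Add(Add(71, 9), 576) = Add(80, 576) = 656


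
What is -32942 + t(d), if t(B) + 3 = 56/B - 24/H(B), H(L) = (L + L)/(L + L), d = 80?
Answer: -329683/10 ≈ -32968.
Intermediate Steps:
H(L) = 1 (H(L) = (2*L)/((2*L)) = (2*L)*(1/(2*L)) = 1)
t(B) = -27 + 56/B (t(B) = -3 + (56/B - 24/1) = -3 + (56/B - 24*1) = -3 + (56/B - 24) = -3 + (-24 + 56/B) = -27 + 56/B)
-32942 + t(d) = -32942 + (-27 + 56/80) = -32942 + (-27 + 56*(1/80)) = -32942 + (-27 + 7/10) = -32942 - 263/10 = -329683/10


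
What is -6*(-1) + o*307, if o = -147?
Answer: -45123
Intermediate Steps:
-6*(-1) + o*307 = -6*(-1) - 147*307 = 6 - 45129 = -45123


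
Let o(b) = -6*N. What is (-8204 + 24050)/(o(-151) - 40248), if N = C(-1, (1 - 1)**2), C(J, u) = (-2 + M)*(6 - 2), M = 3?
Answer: -2641/6712 ≈ -0.39347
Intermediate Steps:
C(J, u) = 4 (C(J, u) = (-2 + 3)*(6 - 2) = 1*4 = 4)
N = 4
o(b) = -24 (o(b) = -6*4 = -24)
(-8204 + 24050)/(o(-151) - 40248) = (-8204 + 24050)/(-24 - 40248) = 15846/(-40272) = 15846*(-1/40272) = -2641/6712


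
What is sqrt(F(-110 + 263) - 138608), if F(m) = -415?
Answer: 3*I*sqrt(15447) ≈ 372.86*I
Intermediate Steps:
sqrt(F(-110 + 263) - 138608) = sqrt(-415 - 138608) = sqrt(-139023) = 3*I*sqrt(15447)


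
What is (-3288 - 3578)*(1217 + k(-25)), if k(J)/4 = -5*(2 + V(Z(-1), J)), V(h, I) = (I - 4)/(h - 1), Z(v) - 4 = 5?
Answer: -8579067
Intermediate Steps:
Z(v) = 9 (Z(v) = 4 + 5 = 9)
V(h, I) = (-4 + I)/(-1 + h)
k(J) = -30 - 5*J/2 (k(J) = 4*(-5*(2 + (-4 + J)/(-1 + 9))) = 4*(-5*(2 + (-4 + J)/8)) = 4*(-5*(2 + (-½ + J/8))) = 4*(-5*(3/2 + J/8)) = 4*(-15/2 - 5*J/8) = -30 - 5*J/2)
(-3288 - 3578)*(1217 + k(-25)) = (-3288 - 3578)*(1217 + (-30 - 5/2*(-25))) = -6866*(1217 + (-30 + 125/2)) = -6866*(1217 + 65/2) = -6866*2499/2 = -8579067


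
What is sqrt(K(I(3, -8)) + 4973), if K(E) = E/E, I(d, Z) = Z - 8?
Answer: sqrt(4974) ≈ 70.527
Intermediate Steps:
I(d, Z) = -8 + Z
K(E) = 1
sqrt(K(I(3, -8)) + 4973) = sqrt(1 + 4973) = sqrt(4974)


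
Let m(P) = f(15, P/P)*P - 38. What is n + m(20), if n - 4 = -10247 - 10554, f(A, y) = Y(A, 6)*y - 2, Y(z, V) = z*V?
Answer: -19075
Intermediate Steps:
Y(z, V) = V*z
f(A, y) = -2 + 6*A*y (f(A, y) = (6*A)*y - 2 = 6*A*y - 2 = -2 + 6*A*y)
m(P) = -38 + 88*P (m(P) = (-2 + 6*15*(P/P))*P - 38 = (-2 + 6*15*1)*P - 38 = (-2 + 90)*P - 38 = 88*P - 38 = -38 + 88*P)
n = -20797 (n = 4 + (-10247 - 10554) = 4 - 20801 = -20797)
n + m(20) = -20797 + (-38 + 88*20) = -20797 + (-38 + 1760) = -20797 + 1722 = -19075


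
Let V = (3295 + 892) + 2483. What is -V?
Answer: -6670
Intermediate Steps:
V = 6670 (V = 4187 + 2483 = 6670)
-V = -1*6670 = -6670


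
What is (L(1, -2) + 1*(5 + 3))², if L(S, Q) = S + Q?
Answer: 49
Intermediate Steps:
L(S, Q) = Q + S
(L(1, -2) + 1*(5 + 3))² = ((-2 + 1) + 1*(5 + 3))² = (-1 + 1*8)² = (-1 + 8)² = 7² = 49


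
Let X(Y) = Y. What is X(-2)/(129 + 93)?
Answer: -1/111 ≈ -0.0090090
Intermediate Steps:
X(-2)/(129 + 93) = -2/(129 + 93) = -2/222 = (1/222)*(-2) = -1/111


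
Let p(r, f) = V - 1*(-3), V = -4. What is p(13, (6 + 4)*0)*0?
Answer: 0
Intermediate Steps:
p(r, f) = -1 (p(r, f) = -4 - 1*(-3) = -4 + 3 = -1)
p(13, (6 + 4)*0)*0 = -1*0 = 0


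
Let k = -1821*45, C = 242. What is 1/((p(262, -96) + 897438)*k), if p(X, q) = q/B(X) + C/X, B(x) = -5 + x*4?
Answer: -136633/10048076223448545 ≈ -1.3598e-11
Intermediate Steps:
B(x) = -5 + 4*x
p(X, q) = 242/X + q/(-5 + 4*X) (p(X, q) = q/(-5 + 4*X) + 242/X = 242/X + q/(-5 + 4*X))
k = -81945
1/((p(262, -96) + 897438)*k) = 1/(((-1210 + 968*262 + 262*(-96))/(262*(-5 + 4*262)) + 897438)*(-81945)) = -1/81945/((-1210 + 253616 - 25152)/(262*(-5 + 1048)) + 897438) = -1/81945/((1/262)*227254/1043 + 897438) = -1/81945/((1/262)*(1/1043)*227254 + 897438) = -1/81945/(113627/136633 + 897438) = -1/81945/(122619759881/136633) = (136633/122619759881)*(-1/81945) = -136633/10048076223448545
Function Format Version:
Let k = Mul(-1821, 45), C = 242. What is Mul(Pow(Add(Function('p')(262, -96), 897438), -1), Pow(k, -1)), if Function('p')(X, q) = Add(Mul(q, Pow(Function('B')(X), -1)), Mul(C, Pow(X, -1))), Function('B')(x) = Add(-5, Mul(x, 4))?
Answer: Rational(-136633, 10048076223448545) ≈ -1.3598e-11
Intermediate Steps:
Function('B')(x) = Add(-5, Mul(4, x))
Function('p')(X, q) = Add(Mul(242, Pow(X, -1)), Mul(q, Pow(Add(-5, Mul(4, X)), -1))) (Function('p')(X, q) = Add(Mul(q, Pow(Add(-5, Mul(4, X)), -1)), Mul(242, Pow(X, -1))) = Add(Mul(242, Pow(X, -1)), Mul(q, Pow(Add(-5, Mul(4, X)), -1))))
k = -81945
Mul(Pow(Add(Function('p')(262, -96), 897438), -1), Pow(k, -1)) = Mul(Pow(Add(Mul(Pow(262, -1), Pow(Add(-5, Mul(4, 262)), -1), Add(-1210, Mul(968, 262), Mul(262, -96))), 897438), -1), Pow(-81945, -1)) = Mul(Pow(Add(Mul(Rational(1, 262), Pow(Add(-5, 1048), -1), Add(-1210, 253616, -25152)), 897438), -1), Rational(-1, 81945)) = Mul(Pow(Add(Mul(Rational(1, 262), Pow(1043, -1), 227254), 897438), -1), Rational(-1, 81945)) = Mul(Pow(Add(Mul(Rational(1, 262), Rational(1, 1043), 227254), 897438), -1), Rational(-1, 81945)) = Mul(Pow(Add(Rational(113627, 136633), 897438), -1), Rational(-1, 81945)) = Mul(Pow(Rational(122619759881, 136633), -1), Rational(-1, 81945)) = Mul(Rational(136633, 122619759881), Rational(-1, 81945)) = Rational(-136633, 10048076223448545)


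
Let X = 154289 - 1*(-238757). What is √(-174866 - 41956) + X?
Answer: 393046 + I*√216822 ≈ 3.9305e+5 + 465.64*I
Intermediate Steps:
X = 393046 (X = 154289 + 238757 = 393046)
√(-174866 - 41956) + X = √(-174866 - 41956) + 393046 = √(-216822) + 393046 = I*√216822 + 393046 = 393046 + I*√216822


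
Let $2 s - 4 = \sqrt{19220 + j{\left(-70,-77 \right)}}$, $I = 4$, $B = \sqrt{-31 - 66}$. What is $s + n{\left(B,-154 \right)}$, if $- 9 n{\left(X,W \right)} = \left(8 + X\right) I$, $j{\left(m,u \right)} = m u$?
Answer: $- \frac{14}{9} + \frac{\sqrt{24610}}{2} - \frac{4 i \sqrt{97}}{9} \approx 76.882 - 4.3773 i$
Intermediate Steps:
$B = i \sqrt{97}$ ($B = \sqrt{-97} = i \sqrt{97} \approx 9.8489 i$)
$n{\left(X,W \right)} = - \frac{32}{9} - \frac{4 X}{9}$ ($n{\left(X,W \right)} = - \frac{\left(8 + X\right) 4}{9} = - \frac{32 + 4 X}{9} = - \frac{32}{9} - \frac{4 X}{9}$)
$s = 2 + \frac{\sqrt{24610}}{2}$ ($s = 2 + \frac{\sqrt{19220 - -5390}}{2} = 2 + \frac{\sqrt{19220 + 5390}}{2} = 2 + \frac{\sqrt{24610}}{2} \approx 80.438$)
$s + n{\left(B,-154 \right)} = \left(2 + \frac{\sqrt{24610}}{2}\right) - \left(\frac{32}{9} + \frac{4 i \sqrt{97}}{9}\right) = - \frac{14}{9} + \frac{\sqrt{24610}}{2} - \frac{4 i \sqrt{97}}{9}$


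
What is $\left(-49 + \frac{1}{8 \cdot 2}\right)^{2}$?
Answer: $\frac{613089}{256} \approx 2394.9$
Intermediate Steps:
$\left(-49 + \frac{1}{8 \cdot 2}\right)^{2} = \left(-49 + \frac{1}{16}\right)^{2} = \left(- \frac{783}{16}\right)^{2} = \frac{613089}{256}$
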